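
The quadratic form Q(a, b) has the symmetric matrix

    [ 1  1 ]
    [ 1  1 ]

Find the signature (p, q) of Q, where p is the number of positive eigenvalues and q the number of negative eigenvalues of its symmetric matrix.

(1, 0)

Row-reducing A symmetrically gives the diagonal entries 1, 0.
Counting signs: 1 positive, 1 zero.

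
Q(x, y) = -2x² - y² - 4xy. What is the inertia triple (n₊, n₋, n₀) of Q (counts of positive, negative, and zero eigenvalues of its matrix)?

The symmetric matrix is A = [[-2, -2], [-2, -1]].
Applying the same elementary operations to the rows and columns of A produces a congruent diagonal matrix with entries -2, 1.
That gives 1 positive, 1 negative pivots.

(1, 1, 0)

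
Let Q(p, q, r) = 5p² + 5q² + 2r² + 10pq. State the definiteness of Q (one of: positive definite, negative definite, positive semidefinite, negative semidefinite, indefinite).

The associated matrix is A = [[5, 5, 0], [5, 5, 0], [0, 0, 2]].
Applying the same elementary operations to the rows and columns of A produces a congruent diagonal matrix with entries 5, 0, 2.
That gives 2 positive, 1 zero pivots.
Hence Q is positive semidefinite.

positive semidefinite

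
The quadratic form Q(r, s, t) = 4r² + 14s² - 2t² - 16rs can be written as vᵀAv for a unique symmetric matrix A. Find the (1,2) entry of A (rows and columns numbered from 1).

The coefficient of r·s in Q is -16. For a symmetric A this equals A[1,2] + A[2,1] = 2·A[1,2].
So A[1,2] = -16/2 = -8.

-8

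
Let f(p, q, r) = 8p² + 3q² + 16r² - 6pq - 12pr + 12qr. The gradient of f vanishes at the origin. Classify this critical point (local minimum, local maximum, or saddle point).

local minimum

The Hessian at the origin is H = [[16, -6, -12], [-6, 6, 12], [-12, 12, 32]].
Congruent diagonalization of H (simultaneous row and column reduction) yields pivots 16, 15/4, 8.
That gives 3 positive pivots.
H is positive definite, so the origin is a strict local minimum.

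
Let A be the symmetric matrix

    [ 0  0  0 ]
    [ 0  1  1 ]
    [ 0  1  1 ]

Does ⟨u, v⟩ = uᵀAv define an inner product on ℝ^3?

Row-reducing A symmetrically gives the diagonal entries 0, 1, 0.
So there are 1 positive, 2 zero pivots.
Hence Q is positive semidefinite.
⟨·,·⟩ is an inner product exactly when A is positive definite.

no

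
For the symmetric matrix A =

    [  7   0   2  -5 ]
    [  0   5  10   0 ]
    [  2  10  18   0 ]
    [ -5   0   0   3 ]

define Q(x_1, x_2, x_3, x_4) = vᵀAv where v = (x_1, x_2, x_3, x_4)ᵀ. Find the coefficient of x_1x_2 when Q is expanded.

0

The coefficient of x_1x_2 is A[1,2] + A[2,1] = 2·0 = 0.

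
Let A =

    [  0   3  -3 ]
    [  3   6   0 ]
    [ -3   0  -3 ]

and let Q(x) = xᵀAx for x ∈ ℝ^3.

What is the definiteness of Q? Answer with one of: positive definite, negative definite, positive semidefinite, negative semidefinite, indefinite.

indefinite

A is congruent to a diagonal matrix with 2 positive, 1 negative and 0 zero entries, so Q is indefinite.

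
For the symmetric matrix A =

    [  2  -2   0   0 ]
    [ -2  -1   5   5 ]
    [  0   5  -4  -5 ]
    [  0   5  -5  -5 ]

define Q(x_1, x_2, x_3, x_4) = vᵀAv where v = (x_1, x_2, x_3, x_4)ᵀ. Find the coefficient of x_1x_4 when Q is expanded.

0

The coefficient of x_1x_4 is A[1,4] + A[4,1] = 2·0 = 0.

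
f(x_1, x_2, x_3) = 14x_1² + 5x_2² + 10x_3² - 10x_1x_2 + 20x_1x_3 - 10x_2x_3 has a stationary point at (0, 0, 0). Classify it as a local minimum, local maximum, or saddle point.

local minimum

The Hessian at the origin is H = [[28, -10, 20], [-10, 10, -10], [20, -10, 20]].
Symmetric row and column elimination reduces H to a congruent diagonal form with pivots 28, 45/7, 40/9.
So there are 3 positive pivots.
H is positive definite, so the origin is a strict local minimum.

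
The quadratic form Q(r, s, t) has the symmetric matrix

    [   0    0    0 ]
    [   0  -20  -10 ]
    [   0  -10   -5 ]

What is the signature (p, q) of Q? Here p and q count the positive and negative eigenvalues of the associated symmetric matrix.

Applying the same elementary operations to the rows and columns of A produces a congruent diagonal matrix with entries 0, -20, 0.
So there are 1 negative, 2 zero pivots.

(0, 1)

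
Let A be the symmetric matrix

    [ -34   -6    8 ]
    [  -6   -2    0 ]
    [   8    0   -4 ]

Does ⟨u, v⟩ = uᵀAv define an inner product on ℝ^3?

Congruent diagonalization of A (simultaneous row and column reduction) yields pivots -34, -16/17, 0.
So there are 2 negative, 1 zero pivots.
Hence Q is negative semidefinite.
⟨·,·⟩ is an inner product exactly when A is positive definite.

no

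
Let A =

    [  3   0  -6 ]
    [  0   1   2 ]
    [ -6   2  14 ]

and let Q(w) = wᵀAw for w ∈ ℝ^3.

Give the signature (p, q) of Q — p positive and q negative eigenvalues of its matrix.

Applying the same elementary operations to the rows and columns of A produces a congruent diagonal matrix with entries 3, 1, -2.
So there are 2 positive, 1 negative pivots.

(2, 1)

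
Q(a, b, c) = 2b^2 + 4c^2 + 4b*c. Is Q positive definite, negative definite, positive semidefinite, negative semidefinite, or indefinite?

The symmetric matrix is A = [[0, 0, 0], [0, 2, 2], [0, 2, 4]].
Row-reducing A symmetrically gives the diagonal entries 0, 2, 2.
Counting signs: 2 positive, 1 zero.
Hence Q is positive semidefinite.

positive semidefinite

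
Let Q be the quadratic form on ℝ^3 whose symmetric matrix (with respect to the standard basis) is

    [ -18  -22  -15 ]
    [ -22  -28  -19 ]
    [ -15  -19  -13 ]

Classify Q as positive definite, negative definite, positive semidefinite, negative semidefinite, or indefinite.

negative definite

Row-reducing A symmetrically gives the diagonal entries -18, -10/9, -1/10.
Counting signs: 3 negative.
Hence Q is negative definite.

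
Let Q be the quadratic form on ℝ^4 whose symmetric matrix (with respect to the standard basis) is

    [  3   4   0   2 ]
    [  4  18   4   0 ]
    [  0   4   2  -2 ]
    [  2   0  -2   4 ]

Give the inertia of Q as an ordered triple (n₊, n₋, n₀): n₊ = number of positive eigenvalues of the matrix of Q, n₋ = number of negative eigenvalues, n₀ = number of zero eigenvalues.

An LDLᵀ factorisation of A has diagonal entries 3, 38/3, 14/19, 2/7.
So there are 4 positive pivots.

(4, 0, 0)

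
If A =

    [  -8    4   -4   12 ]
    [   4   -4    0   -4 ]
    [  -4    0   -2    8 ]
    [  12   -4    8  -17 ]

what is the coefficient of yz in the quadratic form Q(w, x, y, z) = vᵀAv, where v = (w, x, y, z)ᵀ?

16

The coefficient of yz is A[3,4] + A[4,3] = 2·8 = 16.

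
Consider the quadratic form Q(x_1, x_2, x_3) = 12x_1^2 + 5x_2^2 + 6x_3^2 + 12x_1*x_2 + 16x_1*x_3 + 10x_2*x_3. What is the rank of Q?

The symmetric matrix is A = [[12, 6, 8], [6, 5, 5], [8, 5, 6]].
Symmetric row and column elimination reduces A to a congruent diagonal form with pivots 12, 2, 1/6.
So there are 3 positive pivots.
The rank is the number of nonzero pivots: 3.

3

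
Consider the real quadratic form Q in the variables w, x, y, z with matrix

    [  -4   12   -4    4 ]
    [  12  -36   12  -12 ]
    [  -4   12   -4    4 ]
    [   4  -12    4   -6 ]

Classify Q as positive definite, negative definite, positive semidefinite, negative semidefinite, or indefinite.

negative semidefinite

Row-reducing A symmetrically gives the diagonal entries -4, 0, 0, -2.
Counting signs: 2 negative, 2 zero.
Hence Q is negative semidefinite.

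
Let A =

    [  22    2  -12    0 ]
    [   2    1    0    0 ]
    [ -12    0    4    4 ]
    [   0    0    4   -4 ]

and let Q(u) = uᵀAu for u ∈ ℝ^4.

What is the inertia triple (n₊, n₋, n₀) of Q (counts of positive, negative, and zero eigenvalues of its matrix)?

Symmetric row and column elimination reduces A to a congruent diagonal form with pivots 22, 9/11, -4, 0.
That gives 2 positive, 1 negative, 1 zero pivots.

(2, 1, 1)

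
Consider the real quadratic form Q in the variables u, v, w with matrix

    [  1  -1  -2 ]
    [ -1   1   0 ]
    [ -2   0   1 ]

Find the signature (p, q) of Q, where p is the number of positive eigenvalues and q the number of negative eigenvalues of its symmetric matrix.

(2, 1)

By Sylvester's law of inertia any congruent diagonalization of A has 2 positive, 1 negative and 0 zero entries.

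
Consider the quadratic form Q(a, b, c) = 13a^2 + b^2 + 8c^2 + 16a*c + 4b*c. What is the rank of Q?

3

The symmetric matrix is A = [[13, 0, 8], [0, 1, 2], [8, 2, 8]].
Row-reducing A symmetrically gives the diagonal entries 13, 1, -12/13.
That gives 2 positive, 1 negative pivots.
The rank is the number of nonzero pivots: 3.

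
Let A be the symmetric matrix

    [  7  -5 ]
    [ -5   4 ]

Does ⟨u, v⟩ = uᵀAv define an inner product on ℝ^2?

For the 2×2 matrix [[7, -5], [-5, 4]]: det = 7·4 − (-5)² = 3, trace = 11.
det > 0 so both eigenvalues share the sign of the trace; trace = 11 > 0 ⇒ both positive.
⟨·,·⟩ is an inner product exactly when A is positive definite.

yes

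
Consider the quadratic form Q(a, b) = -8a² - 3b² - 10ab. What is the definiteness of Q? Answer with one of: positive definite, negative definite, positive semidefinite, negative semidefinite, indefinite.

The symmetric matrix of Q is [[-8, -5], [-5, -3]].
For the 2×2 matrix [[-8, -5], [-5, -3]]: det = -8·-3 − (-5)² = -1, trace = -11.
det < 0 so the eigenvalues have opposite signs; the form is indefinite.

indefinite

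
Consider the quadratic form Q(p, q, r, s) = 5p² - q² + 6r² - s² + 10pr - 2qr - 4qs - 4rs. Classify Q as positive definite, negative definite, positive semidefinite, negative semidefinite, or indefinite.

indefinite

The symmetric matrix is A = [[5, 0, 5, 0], [0, -1, -1, -2], [5, -1, 6, -2], [0, -2, -2, -1]].
Symmetric row and column elimination reduces A to a congruent diagonal form with pivots 5, -1, 2, 3.
So there are 3 positive, 1 negative pivots.
Hence Q is indefinite.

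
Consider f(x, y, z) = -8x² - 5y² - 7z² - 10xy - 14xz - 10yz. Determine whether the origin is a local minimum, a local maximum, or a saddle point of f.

The Hessian at the origin is H = [[-16, -10, -14], [-10, -10, -10], [-14, -10, -14]].
Row-reducing H symmetrically gives the diagonal entries -16, -15/4, -4/3.
So there are 3 negative pivots.
H is negative definite, so the origin is a strict local maximum.

local maximum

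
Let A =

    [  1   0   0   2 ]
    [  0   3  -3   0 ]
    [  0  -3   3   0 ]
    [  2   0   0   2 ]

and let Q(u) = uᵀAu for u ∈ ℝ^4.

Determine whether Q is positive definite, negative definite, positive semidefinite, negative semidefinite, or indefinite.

Congruent diagonalization of A (simultaneous row and column reduction) yields pivots 1, 3, 0, -2.
That gives 2 positive, 1 negative, 1 zero pivots.
Hence Q is indefinite.

indefinite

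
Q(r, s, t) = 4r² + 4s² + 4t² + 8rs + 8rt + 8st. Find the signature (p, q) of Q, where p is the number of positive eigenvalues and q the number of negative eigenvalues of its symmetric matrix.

(1, 0)

The associated matrix is A = [[4, 4, 4], [4, 4, 4], [4, 4, 4]].
Applying the same elementary operations to the rows and columns of A produces a congruent diagonal matrix with entries 4, 0, 0.
Counting signs: 1 positive, 2 zero.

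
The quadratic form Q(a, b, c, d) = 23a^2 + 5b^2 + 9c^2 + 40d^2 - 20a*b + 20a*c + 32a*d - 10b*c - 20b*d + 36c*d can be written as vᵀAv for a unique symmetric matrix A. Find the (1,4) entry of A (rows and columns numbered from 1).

The coefficient of a·d in Q is 32. For a symmetric A this equals A[1,4] + A[4,1] = 2·A[1,4].
So A[1,4] = 32/2 = 16.

16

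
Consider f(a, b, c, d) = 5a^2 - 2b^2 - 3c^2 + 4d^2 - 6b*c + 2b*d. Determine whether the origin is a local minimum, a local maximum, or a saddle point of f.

The Hessian at the origin is H = [[10, 0, 0, 0], [0, -4, -6, 2], [0, -6, -6, 0], [0, 2, 0, 8]].
Row-reducing H symmetrically gives the diagonal entries 10, -4, 3, 6.
That gives 3 positive, 1 negative pivots.
H is indefinite, so the origin is a saddle point.

saddle point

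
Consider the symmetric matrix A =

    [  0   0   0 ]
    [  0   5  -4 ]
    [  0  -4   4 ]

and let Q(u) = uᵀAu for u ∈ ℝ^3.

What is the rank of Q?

2

Applying the same elementary operations to the rows and columns of A produces a congruent diagonal matrix with entries 0, 5, 4/5.
So there are 2 positive, 1 zero pivots.
The rank is the number of nonzero pivots: 2.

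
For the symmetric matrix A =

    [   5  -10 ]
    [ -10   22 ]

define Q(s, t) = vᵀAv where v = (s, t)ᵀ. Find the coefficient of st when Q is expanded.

The coefficient of st is A[1,2] + A[2,1] = 2·(-10) = -20.

-20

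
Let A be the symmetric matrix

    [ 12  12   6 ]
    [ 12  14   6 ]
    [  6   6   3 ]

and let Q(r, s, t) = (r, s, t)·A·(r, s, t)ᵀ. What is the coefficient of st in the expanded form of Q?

The coefficient of st is A[2,3] + A[3,2] = 2·6 = 12.

12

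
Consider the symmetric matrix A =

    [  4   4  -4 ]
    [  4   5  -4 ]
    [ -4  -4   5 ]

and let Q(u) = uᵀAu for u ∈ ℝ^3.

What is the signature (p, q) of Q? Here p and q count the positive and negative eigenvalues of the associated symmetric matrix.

(3, 0)

An LDLᵀ factorisation of A has diagonal entries 4, 1, 1.
Counting signs: 3 positive.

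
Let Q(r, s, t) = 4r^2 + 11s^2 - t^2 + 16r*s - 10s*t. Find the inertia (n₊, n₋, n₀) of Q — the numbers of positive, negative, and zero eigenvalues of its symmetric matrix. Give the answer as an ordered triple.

The associated matrix is A = [[4, 8, 0], [8, 11, -5], [0, -5, -1]].
Applying the same elementary operations to the rows and columns of A produces a congruent diagonal matrix with entries 4, -5, 4.
Counting signs: 2 positive, 1 negative.

(2, 1, 0)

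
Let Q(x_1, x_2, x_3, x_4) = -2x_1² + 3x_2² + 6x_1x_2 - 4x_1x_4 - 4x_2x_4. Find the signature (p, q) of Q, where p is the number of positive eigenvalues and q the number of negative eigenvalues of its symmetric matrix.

The symmetric matrix is A = [[-2, 3, 0, -2], [3, 3, 0, -2], [0, 0, 0, 0], [-2, -2, 0, 0]].
Symmetric row and column elimination reduces A to a congruent diagonal form with pivots -2, 15/2, 0, -4/3.
That gives 1 positive, 2 negative, 1 zero pivots.

(1, 2)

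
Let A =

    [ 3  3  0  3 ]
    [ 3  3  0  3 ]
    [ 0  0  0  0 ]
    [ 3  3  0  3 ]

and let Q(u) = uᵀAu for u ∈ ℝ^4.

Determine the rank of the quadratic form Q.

1

Applying the same elementary operations to the rows and columns of A produces a congruent diagonal matrix with entries 3, 0, 0, 0.
That gives 1 positive, 3 zero pivots.
The rank is the number of nonzero pivots: 1.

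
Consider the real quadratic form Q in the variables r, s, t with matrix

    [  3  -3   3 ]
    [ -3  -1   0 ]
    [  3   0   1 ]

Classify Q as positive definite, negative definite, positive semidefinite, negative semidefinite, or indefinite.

indefinite

Applying the same elementary operations to the rows and columns of A produces a congruent diagonal matrix with entries 3, -4, 1/4.
That gives 2 positive, 1 negative pivots.
Hence Q is indefinite.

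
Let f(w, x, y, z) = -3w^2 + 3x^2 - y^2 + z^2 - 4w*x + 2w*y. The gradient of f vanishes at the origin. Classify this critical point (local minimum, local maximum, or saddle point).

saddle point

The Hessian at the origin is H = [[-6, -4, 2, 0], [-4, 6, 0, 0], [2, 0, -2, 0], [0, 0, 0, 2]].
Symmetric row and column elimination reduces H to a congruent diagonal form with pivots -6, 26/3, -20/13, 2.
That gives 2 positive, 2 negative pivots.
H is indefinite, so the origin is a saddle point.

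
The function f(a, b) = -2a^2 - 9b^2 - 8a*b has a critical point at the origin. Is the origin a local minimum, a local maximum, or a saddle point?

local maximum

The Hessian at the origin is H = [[-4, -8], [-8, -18]].
det H = -4·-18 − (-8)² = 8 > 0 and H[1,1] = -4 < 0, so H is negative definite.
Therefore the origin is a local maximum.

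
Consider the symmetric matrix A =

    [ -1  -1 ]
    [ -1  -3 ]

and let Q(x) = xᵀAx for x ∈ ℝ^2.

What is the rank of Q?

Symmetric row and column elimination reduces A to a congruent diagonal form with pivots -1, -2.
Counting signs: 2 negative.
The rank is the number of nonzero pivots: 2.

2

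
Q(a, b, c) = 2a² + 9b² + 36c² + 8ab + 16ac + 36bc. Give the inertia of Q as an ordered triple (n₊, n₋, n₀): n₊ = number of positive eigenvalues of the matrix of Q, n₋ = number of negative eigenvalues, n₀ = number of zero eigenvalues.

The symmetric matrix is A = [[2, 4, 8], [4, 9, 18], [8, 18, 36]].
Symmetric row and column elimination reduces A to a congruent diagonal form with pivots 2, 1, 0.
That gives 2 positive, 1 zero pivots.

(2, 0, 1)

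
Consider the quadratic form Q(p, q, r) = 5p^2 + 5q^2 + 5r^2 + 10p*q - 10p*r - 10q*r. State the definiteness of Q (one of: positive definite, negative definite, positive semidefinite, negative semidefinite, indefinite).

The associated matrix is A = [[5, 5, -5], [5, 5, -5], [-5, -5, 5]].
Row-reducing A symmetrically gives the diagonal entries 5, 0, 0.
That gives 1 positive, 2 zero pivots.
Hence Q is positive semidefinite.

positive semidefinite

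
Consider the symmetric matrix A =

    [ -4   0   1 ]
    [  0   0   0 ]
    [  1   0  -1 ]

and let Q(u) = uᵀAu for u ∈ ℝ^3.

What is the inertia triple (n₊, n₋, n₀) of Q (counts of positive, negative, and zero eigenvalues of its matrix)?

Symmetric row and column elimination reduces A to a congruent diagonal form with pivots -4, 0, -3/4.
That gives 2 negative, 1 zero pivots.

(0, 2, 1)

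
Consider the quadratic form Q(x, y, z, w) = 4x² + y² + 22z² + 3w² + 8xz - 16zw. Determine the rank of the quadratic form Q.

4

Write A = [[4, 0, 4, 0], [0, 1, 0, 0], [4, 0, 22, -8], [0, 0, -8, 3]].
Applying the same elementary operations to the rows and columns of A produces a congruent diagonal matrix with entries 4, 1, 18, -5/9.
Counting signs: 3 positive, 1 negative.
The rank is the number of nonzero pivots: 4.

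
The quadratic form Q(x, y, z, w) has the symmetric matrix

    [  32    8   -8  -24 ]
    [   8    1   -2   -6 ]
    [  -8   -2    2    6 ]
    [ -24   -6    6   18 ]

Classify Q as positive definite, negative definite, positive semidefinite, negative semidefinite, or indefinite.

indefinite

Congruent diagonalization of A (simultaneous row and column reduction) yields pivots 32, -1, 0, 0.
Counting signs: 1 positive, 1 negative, 2 zero.
Hence Q is indefinite.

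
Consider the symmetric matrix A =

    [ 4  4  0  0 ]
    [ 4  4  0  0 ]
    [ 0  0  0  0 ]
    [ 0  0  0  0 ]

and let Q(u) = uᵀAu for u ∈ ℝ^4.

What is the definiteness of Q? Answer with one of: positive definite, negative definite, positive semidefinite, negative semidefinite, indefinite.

Symmetric row and column elimination reduces A to a congruent diagonal form with pivots 4, 0, 0, 0.
That gives 1 positive, 3 zero pivots.
Hence Q is positive semidefinite.

positive semidefinite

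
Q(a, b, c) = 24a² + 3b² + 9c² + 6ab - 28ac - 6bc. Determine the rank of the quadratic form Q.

Write A = [[24, 3, -14], [3, 3, -3], [-14, -3, 9]].
Applying the same elementary operations to the rows and columns of A produces a congruent diagonal matrix with entries 24, 21/8, 5/21.
Counting signs: 3 positive.
The rank is the number of nonzero pivots: 3.

3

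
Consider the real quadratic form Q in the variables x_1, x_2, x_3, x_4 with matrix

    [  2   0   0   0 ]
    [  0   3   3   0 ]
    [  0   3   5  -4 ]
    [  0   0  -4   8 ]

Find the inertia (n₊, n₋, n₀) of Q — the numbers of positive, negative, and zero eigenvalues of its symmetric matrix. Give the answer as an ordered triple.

(3, 0, 1)

Applying the same elementary operations to the rows and columns of A produces a congruent diagonal matrix with entries 2, 3, 2, 0.
So there are 3 positive, 1 zero pivots.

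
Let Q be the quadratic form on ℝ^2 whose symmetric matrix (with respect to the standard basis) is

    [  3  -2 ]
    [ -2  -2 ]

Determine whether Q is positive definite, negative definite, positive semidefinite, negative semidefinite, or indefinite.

For the 2×2 matrix [[3, -2], [-2, -2]]: det = 3·-2 − (-2)² = -10, trace = 1.
det < 0 so the eigenvalues have opposite signs; the form is indefinite.

indefinite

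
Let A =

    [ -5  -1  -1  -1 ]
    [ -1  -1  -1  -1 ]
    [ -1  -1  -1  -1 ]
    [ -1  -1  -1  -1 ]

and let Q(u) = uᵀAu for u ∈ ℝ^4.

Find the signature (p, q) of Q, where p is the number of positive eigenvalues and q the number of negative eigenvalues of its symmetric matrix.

(0, 2)

Congruent diagonalization of A (simultaneous row and column reduction) yields pivots -5, -4/5, 0, 0.
Counting signs: 2 negative, 2 zero.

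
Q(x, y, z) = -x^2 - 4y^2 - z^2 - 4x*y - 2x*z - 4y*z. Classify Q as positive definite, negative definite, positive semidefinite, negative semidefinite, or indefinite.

The symmetric matrix is A = [[-1, -2, -1], [-2, -4, -2], [-1, -2, -1]].
Applying the same elementary operations to the rows and columns of A produces a congruent diagonal matrix with entries -1, 0, 0.
So there are 1 negative, 2 zero pivots.
Hence Q is negative semidefinite.

negative semidefinite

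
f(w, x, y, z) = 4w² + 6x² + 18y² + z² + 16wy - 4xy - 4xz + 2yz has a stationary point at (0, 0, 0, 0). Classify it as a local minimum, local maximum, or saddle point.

local minimum

The Hessian at the origin is H = [[8, 0, 16, 0], [0, 12, -4, -4], [16, -4, 36, 2], [0, -4, 2, 2]].
Symmetric row and column elimination reduces H to a congruent diagonal form with pivots 8, 12, 8/3, 1/2.
Counting signs: 4 positive.
H is positive definite, so the origin is a strict local minimum.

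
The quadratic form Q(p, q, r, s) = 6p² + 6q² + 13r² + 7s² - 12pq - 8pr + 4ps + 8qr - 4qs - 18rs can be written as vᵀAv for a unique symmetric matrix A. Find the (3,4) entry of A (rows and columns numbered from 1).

-9

The coefficient of r·s in Q is -18. For a symmetric A this equals A[3,4] + A[4,3] = 2·A[3,4].
So A[3,4] = -18/2 = -9.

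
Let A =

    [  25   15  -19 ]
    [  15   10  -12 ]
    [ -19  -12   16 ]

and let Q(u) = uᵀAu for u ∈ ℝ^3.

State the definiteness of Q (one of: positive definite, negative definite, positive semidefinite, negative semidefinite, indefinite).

Congruent diagonalization of A (simultaneous row and column reduction) yields pivots 25, 1, 6/5.
That gives 3 positive pivots.
Hence Q is positive definite.

positive definite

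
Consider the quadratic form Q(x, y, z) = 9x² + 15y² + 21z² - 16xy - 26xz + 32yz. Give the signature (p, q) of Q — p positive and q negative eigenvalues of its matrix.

(2, 1)

Write A = [[9, -8, -13], [-8, 15, 16], [-13, 16, 21]].
Applying the same elementary operations to the rows and columns of A produces a congruent diagonal matrix with entries 9, 71/9, -20/71.
So there are 2 positive, 1 negative pivots.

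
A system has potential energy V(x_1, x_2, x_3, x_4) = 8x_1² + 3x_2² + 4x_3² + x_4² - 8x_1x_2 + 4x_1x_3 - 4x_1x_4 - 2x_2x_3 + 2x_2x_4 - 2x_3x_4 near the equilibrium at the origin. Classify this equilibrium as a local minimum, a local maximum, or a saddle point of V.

local minimum

The Hessian at the origin is H = [[16, -8, 4, -4], [-8, 6, -2, 2], [4, -2, 8, -2], [-4, 2, -2, 2]].
Congruent diagonalization of H (simultaneous row and column reduction) yields pivots 16, 2, 7, 6/7.
That gives 4 positive pivots.
H is positive definite, so the origin is a strict local minimum.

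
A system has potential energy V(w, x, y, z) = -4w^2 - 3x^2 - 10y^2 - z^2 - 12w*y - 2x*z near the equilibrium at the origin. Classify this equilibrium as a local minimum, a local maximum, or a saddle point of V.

The Hessian at the origin is H = [[-8, 0, -12, 0], [0, -6, 0, -2], [-12, 0, -20, 0], [0, -2, 0, -2]].
Row-reducing H symmetrically gives the diagonal entries -8, -6, -2, -4/3.
So there are 4 negative pivots.
H is negative definite, so the origin is a strict local maximum.

local maximum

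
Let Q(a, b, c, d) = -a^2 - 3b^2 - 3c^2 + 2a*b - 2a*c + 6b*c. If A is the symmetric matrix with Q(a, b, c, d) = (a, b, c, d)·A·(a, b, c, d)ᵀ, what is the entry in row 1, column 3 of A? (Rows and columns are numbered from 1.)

-1

The coefficient of a·c in Q is -2. For a symmetric A this equals A[1,3] + A[3,1] = 2·A[1,3].
So A[1,3] = -2/2 = -1.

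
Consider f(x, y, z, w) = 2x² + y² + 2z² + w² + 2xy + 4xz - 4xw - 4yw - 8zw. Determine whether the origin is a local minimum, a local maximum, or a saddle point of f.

The Hessian at the origin is H = [[4, 2, 4, -4], [2, 2, 0, -4], [4, 0, 4, -8], [-4, -4, -8, 2]].
Row-reducing H symmetrically gives the diagonal entries 4, 1, -4, 10.
That gives 3 positive, 1 negative pivots.
H is indefinite, so the origin is a saddle point.

saddle point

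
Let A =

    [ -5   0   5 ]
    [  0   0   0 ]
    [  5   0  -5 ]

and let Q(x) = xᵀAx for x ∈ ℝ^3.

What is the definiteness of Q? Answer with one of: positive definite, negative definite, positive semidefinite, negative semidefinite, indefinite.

negative semidefinite

Applying the same elementary operations to the rows and columns of A produces a congruent diagonal matrix with entries -5, 0, 0.
That gives 1 negative, 2 zero pivots.
Hence Q is negative semidefinite.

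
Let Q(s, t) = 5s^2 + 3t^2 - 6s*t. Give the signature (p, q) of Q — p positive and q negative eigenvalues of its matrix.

(2, 0)

Write A = [[5, -3], [-3, 3]].
Symmetric row and column elimination reduces A to a congruent diagonal form with pivots 5, 6/5.
Counting signs: 2 positive.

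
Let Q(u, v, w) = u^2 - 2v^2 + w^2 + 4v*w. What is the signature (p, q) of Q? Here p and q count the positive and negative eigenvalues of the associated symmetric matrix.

(2, 1)

The associated matrix is A = [[1, 0, 0], [0, -2, 2], [0, 2, 1]].
Row-reducing A symmetrically gives the diagonal entries 1, -2, 3.
That gives 2 positive, 1 negative pivots.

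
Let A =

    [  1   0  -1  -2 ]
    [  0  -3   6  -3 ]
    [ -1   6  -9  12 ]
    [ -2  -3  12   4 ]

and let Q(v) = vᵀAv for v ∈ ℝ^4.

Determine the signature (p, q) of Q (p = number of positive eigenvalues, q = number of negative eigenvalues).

Symmetric row and column elimination reduces A to a congruent diagonal form with pivots 1, -3, 2, -5.
So there are 2 positive, 2 negative pivots.

(2, 2)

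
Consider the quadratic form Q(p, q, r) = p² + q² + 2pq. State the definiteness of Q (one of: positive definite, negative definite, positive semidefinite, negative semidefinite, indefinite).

The symmetric matrix is A = [[1, 1, 0], [1, 1, 0], [0, 0, 0]].
Applying the same elementary operations to the rows and columns of A produces a congruent diagonal matrix with entries 1, 0, 0.
Counting signs: 1 positive, 2 zero.
Hence Q is positive semidefinite.

positive semidefinite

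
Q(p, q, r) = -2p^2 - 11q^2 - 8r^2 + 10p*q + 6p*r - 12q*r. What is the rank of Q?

The associated matrix is A = [[-2, 5, 3], [5, -11, -6], [3, -6, -8]].
Applying the same elementary operations to the rows and columns of A produces a congruent diagonal matrix with entries -2, 3/2, -5.
So there are 1 positive, 2 negative pivots.
The rank is the number of nonzero pivots: 3.

3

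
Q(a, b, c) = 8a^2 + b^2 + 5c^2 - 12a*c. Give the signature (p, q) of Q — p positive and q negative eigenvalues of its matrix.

The associated matrix is A = [[8, 0, -6], [0, 1, 0], [-6, 0, 5]].
An LDLᵀ factorisation of A has diagonal entries 8, 1, 1/2.
That gives 3 positive pivots.

(3, 0)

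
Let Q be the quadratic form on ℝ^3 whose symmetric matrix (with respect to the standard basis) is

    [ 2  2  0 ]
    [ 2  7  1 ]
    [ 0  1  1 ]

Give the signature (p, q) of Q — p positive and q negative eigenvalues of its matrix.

Congruent diagonalization of A (simultaneous row and column reduction) yields pivots 2, 5, 4/5.
So there are 3 positive pivots.

(3, 0)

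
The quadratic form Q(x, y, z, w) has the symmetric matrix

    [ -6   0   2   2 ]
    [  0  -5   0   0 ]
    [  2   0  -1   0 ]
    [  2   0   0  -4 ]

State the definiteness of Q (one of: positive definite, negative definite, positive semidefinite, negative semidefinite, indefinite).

negative definite

Leading principal minors: Δ_1 = -6, Δ_2 = 30, Δ_3 = -10, Δ_4 = 20.
The signs alternate starting with Δ_1 < 0, so by Sylvester's criterion Q is negative definite.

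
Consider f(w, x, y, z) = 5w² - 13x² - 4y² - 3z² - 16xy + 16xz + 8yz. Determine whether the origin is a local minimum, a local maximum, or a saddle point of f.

saddle point

The Hessian at the origin is H = [[10, 0, 0, 0], [0, -26, -16, 16], [0, -16, -8, 8], [0, 16, 8, -6]].
Applying the same elementary operations to the rows and columns of H produces a congruent diagonal matrix with entries 10, -26, 24/13, 2.
Counting signs: 3 positive, 1 negative.
H is indefinite, so the origin is a saddle point.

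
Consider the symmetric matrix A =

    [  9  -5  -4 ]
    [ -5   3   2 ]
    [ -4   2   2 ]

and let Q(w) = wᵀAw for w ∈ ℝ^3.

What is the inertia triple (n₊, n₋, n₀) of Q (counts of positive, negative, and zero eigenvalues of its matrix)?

(2, 0, 1)

Applying the same elementary operations to the rows and columns of A produces a congruent diagonal matrix with entries 9, 2/9, 0.
So there are 2 positive, 1 zero pivots.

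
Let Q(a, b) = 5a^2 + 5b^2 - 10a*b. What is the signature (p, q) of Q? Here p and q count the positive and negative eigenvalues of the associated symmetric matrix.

The associated matrix is A = [[5, -5], [-5, 5]].
Row-reducing A symmetrically gives the diagonal entries 5, 0.
That gives 1 positive, 1 zero pivots.

(1, 0)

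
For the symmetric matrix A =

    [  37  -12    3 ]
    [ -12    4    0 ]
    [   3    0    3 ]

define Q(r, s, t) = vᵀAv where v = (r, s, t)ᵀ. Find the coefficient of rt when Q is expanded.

The coefficient of rt is A[1,3] + A[3,1] = 2·3 = 6.

6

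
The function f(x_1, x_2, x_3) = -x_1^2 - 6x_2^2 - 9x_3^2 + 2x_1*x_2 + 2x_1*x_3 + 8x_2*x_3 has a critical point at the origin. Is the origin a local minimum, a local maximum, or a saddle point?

The Hessian at the origin is H = [[-2, 2, 2], [2, -12, 8], [2, 8, -18]].
Congruent diagonalization of H (simultaneous row and column reduction) yields pivots -2, -10, -6.
That gives 3 negative pivots.
H is negative definite, so the origin is a strict local maximum.

local maximum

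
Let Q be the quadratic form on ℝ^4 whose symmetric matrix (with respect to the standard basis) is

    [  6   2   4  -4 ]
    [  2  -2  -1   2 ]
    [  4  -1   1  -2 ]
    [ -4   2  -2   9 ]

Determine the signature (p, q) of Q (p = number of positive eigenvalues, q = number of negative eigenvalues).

An LDLᵀ factorisation of A has diagonal entries 6, -8/3, 3/8, -3.
Counting signs: 2 positive, 2 negative.

(2, 2)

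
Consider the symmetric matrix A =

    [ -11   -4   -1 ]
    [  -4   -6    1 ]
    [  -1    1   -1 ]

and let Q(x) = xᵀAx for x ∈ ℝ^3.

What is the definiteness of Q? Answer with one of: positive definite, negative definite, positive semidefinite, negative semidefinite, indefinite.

Row-reducing A symmetrically gives the diagonal entries -11, -50/11, -1/2.
Counting signs: 3 negative.
Hence Q is negative definite.

negative definite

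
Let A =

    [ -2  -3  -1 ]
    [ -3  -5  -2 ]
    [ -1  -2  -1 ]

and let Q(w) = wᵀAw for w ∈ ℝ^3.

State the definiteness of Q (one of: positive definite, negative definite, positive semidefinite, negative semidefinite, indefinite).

Congruent diagonalization of A (simultaneous row and column reduction) yields pivots -2, -1/2, 0.
That gives 2 negative, 1 zero pivots.
Hence Q is negative semidefinite.

negative semidefinite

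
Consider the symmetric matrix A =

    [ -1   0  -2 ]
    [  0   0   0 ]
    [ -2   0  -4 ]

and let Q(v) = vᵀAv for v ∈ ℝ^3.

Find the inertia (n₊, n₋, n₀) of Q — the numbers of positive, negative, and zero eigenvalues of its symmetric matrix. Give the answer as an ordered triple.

Applying the same elementary operations to the rows and columns of A produces a congruent diagonal matrix with entries -1, 0, 0.
Counting signs: 1 negative, 2 zero.

(0, 1, 2)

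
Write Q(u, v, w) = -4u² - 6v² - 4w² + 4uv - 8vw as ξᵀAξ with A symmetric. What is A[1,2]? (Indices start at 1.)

2

The coefficient of u·v in Q is 4. For a symmetric A this equals A[1,2] + A[2,1] = 2·A[1,2].
So A[1,2] = 4/2 = 2.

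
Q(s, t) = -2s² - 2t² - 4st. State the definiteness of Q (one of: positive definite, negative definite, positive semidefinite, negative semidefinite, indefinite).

negative semidefinite

Write A = [[-2, -2], [-2, -2]].
Row-reducing A symmetrically gives the diagonal entries -2, 0.
Counting signs: 1 negative, 1 zero.
Hence Q is negative semidefinite.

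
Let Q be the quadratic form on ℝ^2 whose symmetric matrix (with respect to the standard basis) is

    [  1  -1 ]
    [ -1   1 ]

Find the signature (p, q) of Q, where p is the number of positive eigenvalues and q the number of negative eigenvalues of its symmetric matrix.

(1, 0)

Row-reducing A symmetrically gives the diagonal entries 1, 0.
Counting signs: 1 positive, 1 zero.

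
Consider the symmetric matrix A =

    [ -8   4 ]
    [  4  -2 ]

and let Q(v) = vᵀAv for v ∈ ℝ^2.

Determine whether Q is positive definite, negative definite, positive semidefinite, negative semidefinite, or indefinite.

For the 2×2 matrix [[-8, 4], [4, -2]]: det = -8·-2 − (4)² = 0, trace = -10.
det = 0 so one eigenvalue is zero; the form is semidefinite with the sign of the trace.

negative semidefinite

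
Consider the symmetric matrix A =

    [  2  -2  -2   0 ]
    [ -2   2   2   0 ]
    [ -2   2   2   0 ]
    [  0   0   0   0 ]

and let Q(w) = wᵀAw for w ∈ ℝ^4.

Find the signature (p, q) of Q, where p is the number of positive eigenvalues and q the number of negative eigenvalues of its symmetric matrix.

Applying the same elementary operations to the rows and columns of A produces a congruent diagonal matrix with entries 2, 0, 0, 0.
Counting signs: 1 positive, 3 zero.

(1, 0)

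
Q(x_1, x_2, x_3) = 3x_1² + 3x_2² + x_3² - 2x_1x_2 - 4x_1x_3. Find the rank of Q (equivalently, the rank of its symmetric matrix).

3

The associated matrix is A = [[3, -1, -2], [-1, 3, 0], [-2, 0, 1]].
Symmetric row and column elimination reduces A to a congruent diagonal form with pivots 3, 8/3, -1/2.
That gives 2 positive, 1 negative pivots.
The rank is the number of nonzero pivots: 3.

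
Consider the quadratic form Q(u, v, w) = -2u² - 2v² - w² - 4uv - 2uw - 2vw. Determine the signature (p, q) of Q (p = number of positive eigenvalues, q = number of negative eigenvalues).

(0, 2)

The symmetric matrix is A = [[-2, -2, -1], [-2, -2, -1], [-1, -1, -1]].
Symmetric row and column elimination reduces A to a congruent diagonal form with pivots -2, 0, -1/2.
Counting signs: 2 negative, 1 zero.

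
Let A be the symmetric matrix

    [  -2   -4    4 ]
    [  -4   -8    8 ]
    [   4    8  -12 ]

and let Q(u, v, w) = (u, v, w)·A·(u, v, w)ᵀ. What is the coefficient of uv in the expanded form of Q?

The coefficient of uv is A[1,2] + A[2,1] = 2·(-4) = -8.

-8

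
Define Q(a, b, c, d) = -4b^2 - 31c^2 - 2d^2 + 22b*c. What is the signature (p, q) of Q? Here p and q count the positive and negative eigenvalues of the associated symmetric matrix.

(0, 3)

Write A = [[0, 0, 0, 0], [0, -4, 11, 0], [0, 11, -31, 0], [0, 0, 0, -2]].
Row-reducing A symmetrically gives the diagonal entries 0, -4, -3/4, -2.
Counting signs: 3 negative, 1 zero.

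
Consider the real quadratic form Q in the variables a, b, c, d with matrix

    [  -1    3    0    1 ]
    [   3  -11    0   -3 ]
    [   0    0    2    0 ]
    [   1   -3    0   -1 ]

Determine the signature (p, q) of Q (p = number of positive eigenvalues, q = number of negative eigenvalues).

Applying the same elementary operations to the rows and columns of A produces a congruent diagonal matrix with entries -1, -2, 2, 0.
Counting signs: 1 positive, 2 negative, 1 zero.

(1, 2)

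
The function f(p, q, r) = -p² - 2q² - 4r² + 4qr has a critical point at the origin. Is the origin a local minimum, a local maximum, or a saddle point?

The Hessian at the origin is H = [[-2, 0, 0], [0, -4, 4], [0, 4, -8]].
An LDLᵀ factorisation of H has diagonal entries -2, -4, -4.
That gives 3 negative pivots.
H is negative definite, so the origin is a strict local maximum.

local maximum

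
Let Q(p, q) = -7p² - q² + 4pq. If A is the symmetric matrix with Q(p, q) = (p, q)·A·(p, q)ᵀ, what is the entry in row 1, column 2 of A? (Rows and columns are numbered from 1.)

The coefficient of p·q in Q is 4. For a symmetric A this equals A[1,2] + A[2,1] = 2·A[1,2].
So A[1,2] = 4/2 = 2.

2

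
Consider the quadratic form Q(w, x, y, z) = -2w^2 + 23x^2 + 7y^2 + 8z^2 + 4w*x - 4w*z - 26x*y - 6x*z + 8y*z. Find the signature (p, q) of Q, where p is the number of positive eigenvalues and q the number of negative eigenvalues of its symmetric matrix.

The symmetric matrix is A = [[-2, 2, 0, -2], [2, 23, -13, -3], [0, -13, 7, 4], [-2, -3, 4, 8]].
Row-reducing A symmetrically gives the diagonal entries -2, 25, 6/25, 5/6.
Counting signs: 3 positive, 1 negative.

(3, 1)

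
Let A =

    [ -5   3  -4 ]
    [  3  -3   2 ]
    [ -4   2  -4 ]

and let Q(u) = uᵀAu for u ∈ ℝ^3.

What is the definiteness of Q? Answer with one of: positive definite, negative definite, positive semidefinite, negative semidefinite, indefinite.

Leading principal minors: Δ_1 = -5, Δ_2 = 6, Δ_3 = -4.
The signs alternate starting with Δ_1 < 0, so by Sylvester's criterion Q is negative definite.

negative definite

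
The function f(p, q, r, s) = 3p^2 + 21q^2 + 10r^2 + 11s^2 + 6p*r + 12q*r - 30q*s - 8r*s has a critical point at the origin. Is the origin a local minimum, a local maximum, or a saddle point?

The Hessian at the origin is H = [[6, 0, 6, 0], [0, 42, 12, -30], [6, 12, 20, -8], [0, -30, -8, 22]].
Symmetric row and column elimination reduces H to a congruent diagonal form with pivots 6, 42, 74/7, 20/37.
So there are 4 positive pivots.
H is positive definite, so the origin is a strict local minimum.

local minimum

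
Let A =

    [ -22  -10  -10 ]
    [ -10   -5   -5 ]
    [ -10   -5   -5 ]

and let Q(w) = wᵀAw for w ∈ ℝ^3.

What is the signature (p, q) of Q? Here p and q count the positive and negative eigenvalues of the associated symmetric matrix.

(0, 2)

Row-reducing A symmetrically gives the diagonal entries -22, -5/11, 0.
So there are 2 negative, 1 zero pivots.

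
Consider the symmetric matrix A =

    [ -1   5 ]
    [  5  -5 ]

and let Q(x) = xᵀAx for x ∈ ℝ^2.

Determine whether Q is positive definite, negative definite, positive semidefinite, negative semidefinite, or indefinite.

For the 2×2 matrix [[-1, 5], [5, -5]]: det = -1·-5 − (5)² = -20, trace = -6.
det < 0 so the eigenvalues have opposite signs; the form is indefinite.

indefinite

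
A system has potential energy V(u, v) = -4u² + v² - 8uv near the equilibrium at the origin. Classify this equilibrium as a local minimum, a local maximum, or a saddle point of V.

The Hessian at the origin is H = [[-8, -8], [-8, 2]].
det H = -8·2 − (-8)² = -80 < 0, so H is indefinite.
Therefore the origin is a saddle point.

saddle point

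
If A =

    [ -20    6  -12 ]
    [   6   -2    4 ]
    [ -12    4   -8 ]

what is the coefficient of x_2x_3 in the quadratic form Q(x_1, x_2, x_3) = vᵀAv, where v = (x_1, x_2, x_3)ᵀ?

8

The coefficient of x_2x_3 is A[2,3] + A[3,2] = 2·4 = 8.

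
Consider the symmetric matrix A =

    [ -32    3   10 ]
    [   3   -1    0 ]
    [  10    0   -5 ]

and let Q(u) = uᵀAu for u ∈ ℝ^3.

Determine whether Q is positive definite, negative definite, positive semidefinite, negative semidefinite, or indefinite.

Leading principal minors: Δ_1 = -32, Δ_2 = 23, Δ_3 = -15.
The signs alternate starting with Δ_1 < 0, so by Sylvester's criterion Q is negative definite.

negative definite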